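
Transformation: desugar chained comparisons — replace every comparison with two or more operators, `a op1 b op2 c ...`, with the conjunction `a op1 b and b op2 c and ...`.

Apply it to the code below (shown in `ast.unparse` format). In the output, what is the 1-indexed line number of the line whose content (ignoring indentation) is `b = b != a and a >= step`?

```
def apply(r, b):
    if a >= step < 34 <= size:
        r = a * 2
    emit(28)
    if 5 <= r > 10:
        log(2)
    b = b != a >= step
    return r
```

Transformed code:
def apply(r, b):
    if a >= step and step < 34 and (34 <= size):
        r = a * 2
    emit(28)
    if 5 <= r and r > 10:
        log(2)
    b = b != a and a >= step
    return r

7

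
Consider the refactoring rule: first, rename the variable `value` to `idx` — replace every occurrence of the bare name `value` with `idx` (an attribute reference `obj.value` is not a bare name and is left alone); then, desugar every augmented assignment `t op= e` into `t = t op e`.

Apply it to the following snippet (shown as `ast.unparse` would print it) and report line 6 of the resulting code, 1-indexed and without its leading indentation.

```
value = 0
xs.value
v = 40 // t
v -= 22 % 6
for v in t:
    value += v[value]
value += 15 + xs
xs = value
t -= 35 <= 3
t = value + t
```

idx = idx + v[idx]

Transformed code:
idx = 0
xs.value
v = 40 // t
v = v - 22 % 6
for v in t:
    idx = idx + v[idx]
idx = idx + (15 + xs)
xs = idx
t = t - (35 <= 3)
t = idx + t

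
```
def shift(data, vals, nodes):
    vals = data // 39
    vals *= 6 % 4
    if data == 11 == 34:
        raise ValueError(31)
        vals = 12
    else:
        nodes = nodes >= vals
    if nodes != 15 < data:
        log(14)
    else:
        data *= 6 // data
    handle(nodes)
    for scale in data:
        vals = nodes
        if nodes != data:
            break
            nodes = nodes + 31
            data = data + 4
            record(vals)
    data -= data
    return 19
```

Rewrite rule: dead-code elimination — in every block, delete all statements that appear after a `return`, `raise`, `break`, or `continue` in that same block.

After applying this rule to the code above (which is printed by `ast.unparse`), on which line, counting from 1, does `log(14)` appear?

Transformed code:
def shift(data, vals, nodes):
    vals = data // 39
    vals *= 6 % 4
    if data == 11 == 34:
        raise ValueError(31)
    else:
        nodes = nodes >= vals
    if nodes != 15 < data:
        log(14)
    else:
        data *= 6 // data
    handle(nodes)
    for scale in data:
        vals = nodes
        if nodes != data:
            break
    data -= data
    return 19

9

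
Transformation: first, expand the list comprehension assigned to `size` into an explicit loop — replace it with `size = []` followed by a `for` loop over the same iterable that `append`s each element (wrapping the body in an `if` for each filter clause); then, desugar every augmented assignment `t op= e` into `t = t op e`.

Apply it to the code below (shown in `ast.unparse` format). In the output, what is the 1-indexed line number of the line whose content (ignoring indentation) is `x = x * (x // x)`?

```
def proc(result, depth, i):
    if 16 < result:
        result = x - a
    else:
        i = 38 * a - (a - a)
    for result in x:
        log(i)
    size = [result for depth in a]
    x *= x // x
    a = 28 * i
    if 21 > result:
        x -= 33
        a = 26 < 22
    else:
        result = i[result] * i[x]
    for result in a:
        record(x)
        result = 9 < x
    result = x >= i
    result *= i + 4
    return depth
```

11

Transformed code:
def proc(result, depth, i):
    if 16 < result:
        result = x - a
    else:
        i = 38 * a - (a - a)
    for result in x:
        log(i)
    size = []
    for depth in a:
        size.append(result)
    x = x * (x // x)
    a = 28 * i
    if 21 > result:
        x = x - 33
        a = 26 < 22
    else:
        result = i[result] * i[x]
    for result in a:
        record(x)
        result = 9 < x
    result = x >= i
    result = result * (i + 4)
    return depth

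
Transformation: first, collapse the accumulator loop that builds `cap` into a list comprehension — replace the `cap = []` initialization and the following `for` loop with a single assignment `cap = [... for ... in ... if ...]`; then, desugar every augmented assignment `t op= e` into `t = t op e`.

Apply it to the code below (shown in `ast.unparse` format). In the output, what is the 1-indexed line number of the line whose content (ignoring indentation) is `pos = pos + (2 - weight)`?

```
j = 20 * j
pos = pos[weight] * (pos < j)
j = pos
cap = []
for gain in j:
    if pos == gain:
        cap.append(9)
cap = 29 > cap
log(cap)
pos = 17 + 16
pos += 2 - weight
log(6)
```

Transformed code:
j = 20 * j
pos = pos[weight] * (pos < j)
j = pos
cap = [9 for gain in j if pos == gain]
cap = 29 > cap
log(cap)
pos = 17 + 16
pos = pos + (2 - weight)
log(6)

8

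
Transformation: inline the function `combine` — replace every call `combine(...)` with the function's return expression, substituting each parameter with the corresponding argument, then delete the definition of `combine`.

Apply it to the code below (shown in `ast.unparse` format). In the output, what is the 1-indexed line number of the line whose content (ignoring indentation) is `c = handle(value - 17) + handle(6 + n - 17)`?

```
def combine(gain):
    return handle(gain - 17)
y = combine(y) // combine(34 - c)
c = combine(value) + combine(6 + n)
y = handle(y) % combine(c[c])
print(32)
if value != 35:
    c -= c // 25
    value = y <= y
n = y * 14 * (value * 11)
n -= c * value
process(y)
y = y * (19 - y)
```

2

Transformed code:
y = handle(y - 17) // handle(34 - c - 17)
c = handle(value - 17) + handle(6 + n - 17)
y = handle(y) % handle(c[c] - 17)
print(32)
if value != 35:
    c -= c // 25
    value = y <= y
n = y * 14 * (value * 11)
n -= c * value
process(y)
y = y * (19 - y)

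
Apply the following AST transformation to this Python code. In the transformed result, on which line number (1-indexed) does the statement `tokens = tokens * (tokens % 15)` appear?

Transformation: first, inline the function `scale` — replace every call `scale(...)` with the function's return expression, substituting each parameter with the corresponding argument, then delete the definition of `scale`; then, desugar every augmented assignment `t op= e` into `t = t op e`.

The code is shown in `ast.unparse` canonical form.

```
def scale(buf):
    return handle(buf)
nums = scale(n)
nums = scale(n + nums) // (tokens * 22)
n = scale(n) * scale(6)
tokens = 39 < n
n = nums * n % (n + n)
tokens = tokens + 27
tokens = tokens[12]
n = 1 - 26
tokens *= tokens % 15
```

Transformed code:
nums = handle(n)
nums = handle(n + nums) // (tokens * 22)
n = handle(n) * handle(6)
tokens = 39 < n
n = nums * n % (n + n)
tokens = tokens + 27
tokens = tokens[12]
n = 1 - 26
tokens = tokens * (tokens % 15)

9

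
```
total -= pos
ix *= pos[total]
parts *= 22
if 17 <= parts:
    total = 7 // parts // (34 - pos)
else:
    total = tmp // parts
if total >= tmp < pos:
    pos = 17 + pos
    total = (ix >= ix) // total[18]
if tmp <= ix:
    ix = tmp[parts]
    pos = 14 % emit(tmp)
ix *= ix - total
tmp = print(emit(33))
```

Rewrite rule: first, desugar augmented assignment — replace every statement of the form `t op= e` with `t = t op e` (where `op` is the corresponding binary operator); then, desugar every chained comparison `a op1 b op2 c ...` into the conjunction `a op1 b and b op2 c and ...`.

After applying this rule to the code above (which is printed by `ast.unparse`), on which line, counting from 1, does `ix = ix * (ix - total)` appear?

14

Transformed code:
total = total - pos
ix = ix * pos[total]
parts = parts * 22
if 17 <= parts:
    total = 7 // parts // (34 - pos)
else:
    total = tmp // parts
if total >= tmp and tmp < pos:
    pos = 17 + pos
    total = (ix >= ix) // total[18]
if tmp <= ix:
    ix = tmp[parts]
    pos = 14 % emit(tmp)
ix = ix * (ix - total)
tmp = print(emit(33))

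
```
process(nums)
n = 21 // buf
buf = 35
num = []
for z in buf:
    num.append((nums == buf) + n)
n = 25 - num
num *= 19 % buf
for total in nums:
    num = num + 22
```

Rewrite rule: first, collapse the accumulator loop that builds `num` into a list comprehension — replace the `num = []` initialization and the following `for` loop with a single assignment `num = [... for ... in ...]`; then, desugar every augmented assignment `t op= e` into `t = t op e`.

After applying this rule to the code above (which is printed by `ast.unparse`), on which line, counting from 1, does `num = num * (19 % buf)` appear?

Transformed code:
process(nums)
n = 21 // buf
buf = 35
num = [(nums == buf) + n for z in buf]
n = 25 - num
num = num * (19 % buf)
for total in nums:
    num = num + 22

6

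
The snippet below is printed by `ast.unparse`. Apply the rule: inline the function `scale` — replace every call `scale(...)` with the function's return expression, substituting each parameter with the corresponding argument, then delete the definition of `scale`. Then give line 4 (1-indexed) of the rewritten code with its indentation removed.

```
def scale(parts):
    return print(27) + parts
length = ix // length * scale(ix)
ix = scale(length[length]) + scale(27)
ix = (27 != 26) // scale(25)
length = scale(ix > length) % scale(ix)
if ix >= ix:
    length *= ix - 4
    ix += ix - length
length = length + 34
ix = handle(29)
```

Transformed code:
length = ix // length * (print(27) + ix)
ix = print(27) + length[length] + (print(27) + 27)
ix = (27 != 26) // (print(27) + 25)
length = (print(27) + (ix > length)) % (print(27) + ix)
if ix >= ix:
    length *= ix - 4
    ix += ix - length
length = length + 34
ix = handle(29)

length = (print(27) + (ix > length)) % (print(27) + ix)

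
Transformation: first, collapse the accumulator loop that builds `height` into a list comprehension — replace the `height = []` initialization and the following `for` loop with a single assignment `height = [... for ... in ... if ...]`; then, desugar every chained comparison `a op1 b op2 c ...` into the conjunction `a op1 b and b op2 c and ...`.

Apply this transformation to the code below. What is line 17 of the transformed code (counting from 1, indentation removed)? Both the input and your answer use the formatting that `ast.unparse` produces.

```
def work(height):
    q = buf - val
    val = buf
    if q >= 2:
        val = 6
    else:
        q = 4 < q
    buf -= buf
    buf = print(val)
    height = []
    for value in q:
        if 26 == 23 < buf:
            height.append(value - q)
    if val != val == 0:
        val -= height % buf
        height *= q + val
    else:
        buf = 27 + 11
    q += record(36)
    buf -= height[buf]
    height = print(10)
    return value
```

buf -= height[buf]

Transformed code:
def work(height):
    q = buf - val
    val = buf
    if q >= 2:
        val = 6
    else:
        q = 4 < q
    buf -= buf
    buf = print(val)
    height = [value - q for value in q if 26 == 23 and 23 < buf]
    if val != val and val == 0:
        val -= height % buf
        height *= q + val
    else:
        buf = 27 + 11
    q += record(36)
    buf -= height[buf]
    height = print(10)
    return value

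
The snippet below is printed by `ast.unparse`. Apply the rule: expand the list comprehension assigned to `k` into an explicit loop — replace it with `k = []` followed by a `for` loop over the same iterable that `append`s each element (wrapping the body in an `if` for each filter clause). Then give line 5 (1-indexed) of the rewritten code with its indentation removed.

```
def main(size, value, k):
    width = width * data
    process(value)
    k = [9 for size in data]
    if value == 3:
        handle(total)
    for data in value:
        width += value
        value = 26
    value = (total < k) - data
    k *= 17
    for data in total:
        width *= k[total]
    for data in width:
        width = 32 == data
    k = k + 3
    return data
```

for size in data:

Transformed code:
def main(size, value, k):
    width = width * data
    process(value)
    k = []
    for size in data:
        k.append(9)
    if value == 3:
        handle(total)
    for data in value:
        width += value
        value = 26
    value = (total < k) - data
    k *= 17
    for data in total:
        width *= k[total]
    for data in width:
        width = 32 == data
    k = k + 3
    return data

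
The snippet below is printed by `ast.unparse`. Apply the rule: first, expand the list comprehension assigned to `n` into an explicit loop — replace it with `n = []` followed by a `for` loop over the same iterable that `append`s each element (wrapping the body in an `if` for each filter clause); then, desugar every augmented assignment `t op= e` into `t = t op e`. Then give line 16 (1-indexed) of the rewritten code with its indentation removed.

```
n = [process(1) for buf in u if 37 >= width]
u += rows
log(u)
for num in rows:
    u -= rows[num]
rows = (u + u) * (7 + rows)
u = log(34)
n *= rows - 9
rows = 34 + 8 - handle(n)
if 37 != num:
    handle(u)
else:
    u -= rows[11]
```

u = u - rows[11]

Transformed code:
n = []
for buf in u:
    if 37 >= width:
        n.append(process(1))
u = u + rows
log(u)
for num in rows:
    u = u - rows[num]
rows = (u + u) * (7 + rows)
u = log(34)
n = n * (rows - 9)
rows = 34 + 8 - handle(n)
if 37 != num:
    handle(u)
else:
    u = u - rows[11]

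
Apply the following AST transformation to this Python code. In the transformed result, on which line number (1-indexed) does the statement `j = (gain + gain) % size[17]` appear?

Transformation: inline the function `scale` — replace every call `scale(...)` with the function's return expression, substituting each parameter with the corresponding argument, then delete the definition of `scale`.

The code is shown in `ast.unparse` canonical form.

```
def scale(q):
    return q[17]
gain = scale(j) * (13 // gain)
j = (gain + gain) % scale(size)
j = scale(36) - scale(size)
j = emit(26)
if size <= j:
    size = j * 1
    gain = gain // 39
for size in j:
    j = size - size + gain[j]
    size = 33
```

2

Transformed code:
gain = j[17] * (13 // gain)
j = (gain + gain) % size[17]
j = 36[17] - size[17]
j = emit(26)
if size <= j:
    size = j * 1
    gain = gain // 39
for size in j:
    j = size - size + gain[j]
    size = 33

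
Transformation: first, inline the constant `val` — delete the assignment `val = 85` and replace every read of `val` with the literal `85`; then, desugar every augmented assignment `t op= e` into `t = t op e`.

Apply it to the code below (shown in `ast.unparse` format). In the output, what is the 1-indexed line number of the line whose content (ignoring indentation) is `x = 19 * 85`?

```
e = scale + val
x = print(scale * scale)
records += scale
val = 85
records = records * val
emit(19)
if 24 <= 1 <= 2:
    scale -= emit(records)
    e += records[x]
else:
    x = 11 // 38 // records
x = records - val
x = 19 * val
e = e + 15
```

Transformed code:
e = scale + 85
x = print(scale * scale)
records = records + scale
records = records * 85
emit(19)
if 24 <= 1 <= 2:
    scale = scale - emit(records)
    e = e + records[x]
else:
    x = 11 // 38 // records
x = records - 85
x = 19 * 85
e = e + 15

12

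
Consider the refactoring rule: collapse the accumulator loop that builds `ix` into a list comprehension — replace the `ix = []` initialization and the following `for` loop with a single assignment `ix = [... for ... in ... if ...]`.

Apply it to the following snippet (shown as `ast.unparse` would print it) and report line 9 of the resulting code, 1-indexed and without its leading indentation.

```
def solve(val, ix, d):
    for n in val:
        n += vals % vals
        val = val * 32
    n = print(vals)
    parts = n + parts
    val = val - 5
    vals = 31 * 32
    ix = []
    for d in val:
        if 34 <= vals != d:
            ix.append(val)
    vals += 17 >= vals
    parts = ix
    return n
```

ix = [val for d in val if 34 <= vals != d]

Transformed code:
def solve(val, ix, d):
    for n in val:
        n += vals % vals
        val = val * 32
    n = print(vals)
    parts = n + parts
    val = val - 5
    vals = 31 * 32
    ix = [val for d in val if 34 <= vals != d]
    vals += 17 >= vals
    parts = ix
    return n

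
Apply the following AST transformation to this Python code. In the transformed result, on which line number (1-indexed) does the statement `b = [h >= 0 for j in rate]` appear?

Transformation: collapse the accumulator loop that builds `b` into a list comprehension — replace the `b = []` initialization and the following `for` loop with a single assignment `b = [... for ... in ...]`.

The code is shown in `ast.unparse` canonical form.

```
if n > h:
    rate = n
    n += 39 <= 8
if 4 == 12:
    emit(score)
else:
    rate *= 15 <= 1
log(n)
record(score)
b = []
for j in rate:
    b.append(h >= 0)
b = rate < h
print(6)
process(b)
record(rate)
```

Transformed code:
if n > h:
    rate = n
    n += 39 <= 8
if 4 == 12:
    emit(score)
else:
    rate *= 15 <= 1
log(n)
record(score)
b = [h >= 0 for j in rate]
b = rate < h
print(6)
process(b)
record(rate)

10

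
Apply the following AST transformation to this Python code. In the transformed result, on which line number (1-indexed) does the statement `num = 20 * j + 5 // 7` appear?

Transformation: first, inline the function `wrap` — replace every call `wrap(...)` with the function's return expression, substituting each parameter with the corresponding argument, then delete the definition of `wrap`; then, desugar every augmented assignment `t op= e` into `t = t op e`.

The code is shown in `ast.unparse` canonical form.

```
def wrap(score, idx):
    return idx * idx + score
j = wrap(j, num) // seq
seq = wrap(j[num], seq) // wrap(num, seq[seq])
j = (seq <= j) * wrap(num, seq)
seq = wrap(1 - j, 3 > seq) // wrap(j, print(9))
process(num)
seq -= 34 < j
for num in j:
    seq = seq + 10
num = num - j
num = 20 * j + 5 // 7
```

Transformed code:
j = (num * num + j) // seq
seq = (seq * seq + j[num]) // (seq[seq] * seq[seq] + num)
j = (seq <= j) * (seq * seq + num)
seq = ((3 > seq) * (3 > seq) + (1 - j)) // (print(9) * print(9) + j)
process(num)
seq = seq - (34 < j)
for num in j:
    seq = seq + 10
num = num - j
num = 20 * j + 5 // 7

10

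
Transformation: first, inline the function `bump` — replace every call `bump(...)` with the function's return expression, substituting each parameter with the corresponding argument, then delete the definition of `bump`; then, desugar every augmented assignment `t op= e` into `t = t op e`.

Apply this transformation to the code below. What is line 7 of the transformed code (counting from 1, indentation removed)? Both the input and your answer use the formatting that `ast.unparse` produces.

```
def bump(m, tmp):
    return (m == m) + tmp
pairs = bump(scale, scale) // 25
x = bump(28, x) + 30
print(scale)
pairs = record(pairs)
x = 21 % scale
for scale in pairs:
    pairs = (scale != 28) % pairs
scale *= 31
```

Transformed code:
pairs = ((scale == scale) + scale) // 25
x = (28 == 28) + x + 30
print(scale)
pairs = record(pairs)
x = 21 % scale
for scale in pairs:
    pairs = (scale != 28) % pairs
scale = scale * 31

pairs = (scale != 28) % pairs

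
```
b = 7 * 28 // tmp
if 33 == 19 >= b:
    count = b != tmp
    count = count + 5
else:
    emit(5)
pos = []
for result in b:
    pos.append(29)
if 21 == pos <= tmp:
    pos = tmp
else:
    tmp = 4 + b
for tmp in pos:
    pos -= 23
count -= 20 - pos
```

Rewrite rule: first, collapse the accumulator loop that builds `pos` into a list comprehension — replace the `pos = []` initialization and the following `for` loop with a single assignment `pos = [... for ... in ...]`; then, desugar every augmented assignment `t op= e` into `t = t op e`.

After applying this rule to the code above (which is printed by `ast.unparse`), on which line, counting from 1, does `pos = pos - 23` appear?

13

Transformed code:
b = 7 * 28 // tmp
if 33 == 19 >= b:
    count = b != tmp
    count = count + 5
else:
    emit(5)
pos = [29 for result in b]
if 21 == pos <= tmp:
    pos = tmp
else:
    tmp = 4 + b
for tmp in pos:
    pos = pos - 23
count = count - (20 - pos)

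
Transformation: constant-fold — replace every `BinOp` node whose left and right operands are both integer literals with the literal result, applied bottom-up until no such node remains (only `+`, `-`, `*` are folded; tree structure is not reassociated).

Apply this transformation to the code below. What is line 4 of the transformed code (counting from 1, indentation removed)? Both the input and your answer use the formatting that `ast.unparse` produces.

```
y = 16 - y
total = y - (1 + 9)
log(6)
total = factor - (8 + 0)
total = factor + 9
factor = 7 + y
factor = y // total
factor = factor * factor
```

Transformed code:
y = 16 - y
total = y - 10
log(6)
total = factor - 8
total = factor + 9
factor = 7 + y
factor = y // total
factor = factor * factor

total = factor - 8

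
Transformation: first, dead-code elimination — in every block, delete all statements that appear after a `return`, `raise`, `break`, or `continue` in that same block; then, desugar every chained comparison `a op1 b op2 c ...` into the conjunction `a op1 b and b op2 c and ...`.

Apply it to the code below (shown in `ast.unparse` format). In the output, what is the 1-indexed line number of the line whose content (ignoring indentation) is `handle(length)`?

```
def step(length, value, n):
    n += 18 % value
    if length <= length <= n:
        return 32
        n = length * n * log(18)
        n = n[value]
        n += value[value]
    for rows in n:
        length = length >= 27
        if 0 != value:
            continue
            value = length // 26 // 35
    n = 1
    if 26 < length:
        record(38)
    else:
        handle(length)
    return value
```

13

Transformed code:
def step(length, value, n):
    n += 18 % value
    if length <= length and length <= n:
        return 32
    for rows in n:
        length = length >= 27
        if 0 != value:
            continue
    n = 1
    if 26 < length:
        record(38)
    else:
        handle(length)
    return value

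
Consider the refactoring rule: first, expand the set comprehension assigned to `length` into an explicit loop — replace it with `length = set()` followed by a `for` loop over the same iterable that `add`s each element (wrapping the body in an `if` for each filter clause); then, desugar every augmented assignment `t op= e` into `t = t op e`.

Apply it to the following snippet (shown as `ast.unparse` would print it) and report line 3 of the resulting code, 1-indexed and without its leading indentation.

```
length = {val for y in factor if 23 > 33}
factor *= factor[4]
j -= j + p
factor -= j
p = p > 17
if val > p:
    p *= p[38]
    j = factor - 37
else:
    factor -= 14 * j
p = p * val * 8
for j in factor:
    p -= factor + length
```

if 23 > 33:

Transformed code:
length = set()
for y in factor:
    if 23 > 33:
        length.add(val)
factor = factor * factor[4]
j = j - (j + p)
factor = factor - j
p = p > 17
if val > p:
    p = p * p[38]
    j = factor - 37
else:
    factor = factor - 14 * j
p = p * val * 8
for j in factor:
    p = p - (factor + length)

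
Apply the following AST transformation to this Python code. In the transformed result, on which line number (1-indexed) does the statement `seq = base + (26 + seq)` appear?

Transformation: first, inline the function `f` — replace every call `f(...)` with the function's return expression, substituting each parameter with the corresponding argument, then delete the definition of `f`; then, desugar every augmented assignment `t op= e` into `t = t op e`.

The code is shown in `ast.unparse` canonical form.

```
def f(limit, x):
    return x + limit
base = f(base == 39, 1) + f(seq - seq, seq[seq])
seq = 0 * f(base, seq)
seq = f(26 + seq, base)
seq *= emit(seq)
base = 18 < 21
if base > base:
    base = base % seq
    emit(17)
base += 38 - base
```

Transformed code:
base = 1 + (base == 39) + (seq[seq] + (seq - seq))
seq = 0 * (seq + base)
seq = base + (26 + seq)
seq = seq * emit(seq)
base = 18 < 21
if base > base:
    base = base % seq
    emit(17)
base = base + (38 - base)

3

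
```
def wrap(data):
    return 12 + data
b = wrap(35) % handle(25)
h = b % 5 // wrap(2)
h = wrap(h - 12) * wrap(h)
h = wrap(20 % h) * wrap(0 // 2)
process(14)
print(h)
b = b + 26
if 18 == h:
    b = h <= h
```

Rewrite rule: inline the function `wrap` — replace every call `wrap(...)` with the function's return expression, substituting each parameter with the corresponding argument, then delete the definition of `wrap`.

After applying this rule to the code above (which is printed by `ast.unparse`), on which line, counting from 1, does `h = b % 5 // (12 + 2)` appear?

2

Transformed code:
b = (12 + 35) % handle(25)
h = b % 5 // (12 + 2)
h = (12 + (h - 12)) * (12 + h)
h = (12 + 20 % h) * (12 + 0 // 2)
process(14)
print(h)
b = b + 26
if 18 == h:
    b = h <= h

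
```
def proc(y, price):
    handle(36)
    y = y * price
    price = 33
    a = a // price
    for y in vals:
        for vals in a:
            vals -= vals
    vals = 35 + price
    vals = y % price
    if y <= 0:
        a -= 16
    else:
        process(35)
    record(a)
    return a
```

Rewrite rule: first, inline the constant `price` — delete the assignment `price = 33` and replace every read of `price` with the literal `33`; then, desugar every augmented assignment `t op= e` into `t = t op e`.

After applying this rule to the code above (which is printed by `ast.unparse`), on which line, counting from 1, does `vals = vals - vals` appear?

Transformed code:
def proc(y, price):
    handle(36)
    y = y * 33
    a = a // 33
    for y in vals:
        for vals in a:
            vals = vals - vals
    vals = 35 + 33
    vals = y % 33
    if y <= 0:
        a = a - 16
    else:
        process(35)
    record(a)
    return a

7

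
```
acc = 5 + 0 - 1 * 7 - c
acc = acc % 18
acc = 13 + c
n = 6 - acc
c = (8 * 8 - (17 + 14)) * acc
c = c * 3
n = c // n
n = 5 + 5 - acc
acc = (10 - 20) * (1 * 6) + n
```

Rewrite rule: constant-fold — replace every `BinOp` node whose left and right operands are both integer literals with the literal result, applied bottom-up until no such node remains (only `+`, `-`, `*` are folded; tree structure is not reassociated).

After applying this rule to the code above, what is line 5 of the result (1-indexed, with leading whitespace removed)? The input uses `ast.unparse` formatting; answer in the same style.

c = 33 * acc

Transformed code:
acc = -2 - c
acc = acc % 18
acc = 13 + c
n = 6 - acc
c = 33 * acc
c = c * 3
n = c // n
n = 10 - acc
acc = -60 + n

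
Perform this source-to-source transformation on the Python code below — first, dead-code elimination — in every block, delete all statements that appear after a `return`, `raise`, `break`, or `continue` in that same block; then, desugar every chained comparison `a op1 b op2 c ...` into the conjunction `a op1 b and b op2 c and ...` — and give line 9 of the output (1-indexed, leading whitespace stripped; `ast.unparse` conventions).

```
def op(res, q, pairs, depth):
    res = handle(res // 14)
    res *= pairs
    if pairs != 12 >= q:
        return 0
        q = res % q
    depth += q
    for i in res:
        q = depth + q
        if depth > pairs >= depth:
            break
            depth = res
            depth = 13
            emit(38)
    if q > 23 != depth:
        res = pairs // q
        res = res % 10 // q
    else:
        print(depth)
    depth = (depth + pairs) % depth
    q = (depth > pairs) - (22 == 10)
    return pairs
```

Transformed code:
def op(res, q, pairs, depth):
    res = handle(res // 14)
    res *= pairs
    if pairs != 12 and 12 >= q:
        return 0
    depth += q
    for i in res:
        q = depth + q
        if depth > pairs and pairs >= depth:
            break
    if q > 23 and 23 != depth:
        res = pairs // q
        res = res % 10 // q
    else:
        print(depth)
    depth = (depth + pairs) % depth
    q = (depth > pairs) - (22 == 10)
    return pairs

if depth > pairs and pairs >= depth:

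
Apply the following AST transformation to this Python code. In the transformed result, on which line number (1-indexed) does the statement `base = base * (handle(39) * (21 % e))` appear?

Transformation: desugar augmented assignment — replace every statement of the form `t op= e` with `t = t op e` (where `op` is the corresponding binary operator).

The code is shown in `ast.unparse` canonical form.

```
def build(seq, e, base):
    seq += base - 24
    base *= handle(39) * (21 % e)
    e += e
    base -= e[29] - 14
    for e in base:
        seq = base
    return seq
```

3

Transformed code:
def build(seq, e, base):
    seq = seq + (base - 24)
    base = base * (handle(39) * (21 % e))
    e = e + e
    base = base - (e[29] - 14)
    for e in base:
        seq = base
    return seq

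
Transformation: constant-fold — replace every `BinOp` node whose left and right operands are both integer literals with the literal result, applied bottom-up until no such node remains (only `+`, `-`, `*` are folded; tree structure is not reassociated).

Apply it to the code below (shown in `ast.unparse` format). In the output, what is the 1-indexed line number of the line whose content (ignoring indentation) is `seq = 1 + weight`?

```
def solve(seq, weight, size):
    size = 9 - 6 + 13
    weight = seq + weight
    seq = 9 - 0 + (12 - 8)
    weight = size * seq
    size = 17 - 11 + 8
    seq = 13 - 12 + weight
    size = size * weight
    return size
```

7

Transformed code:
def solve(seq, weight, size):
    size = 16
    weight = seq + weight
    seq = 13
    weight = size * seq
    size = 14
    seq = 1 + weight
    size = size * weight
    return size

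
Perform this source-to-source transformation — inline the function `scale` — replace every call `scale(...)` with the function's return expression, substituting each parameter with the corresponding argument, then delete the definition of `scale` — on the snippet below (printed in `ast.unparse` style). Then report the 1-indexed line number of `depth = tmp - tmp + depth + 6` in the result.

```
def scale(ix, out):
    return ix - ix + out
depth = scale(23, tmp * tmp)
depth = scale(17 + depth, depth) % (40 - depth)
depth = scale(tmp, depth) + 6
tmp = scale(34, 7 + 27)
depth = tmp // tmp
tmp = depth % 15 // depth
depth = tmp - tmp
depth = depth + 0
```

Transformed code:
depth = 23 - 23 + tmp * tmp
depth = (17 + depth - (17 + depth) + depth) % (40 - depth)
depth = tmp - tmp + depth + 6
tmp = 34 - 34 + (7 + 27)
depth = tmp // tmp
tmp = depth % 15 // depth
depth = tmp - tmp
depth = depth + 0

3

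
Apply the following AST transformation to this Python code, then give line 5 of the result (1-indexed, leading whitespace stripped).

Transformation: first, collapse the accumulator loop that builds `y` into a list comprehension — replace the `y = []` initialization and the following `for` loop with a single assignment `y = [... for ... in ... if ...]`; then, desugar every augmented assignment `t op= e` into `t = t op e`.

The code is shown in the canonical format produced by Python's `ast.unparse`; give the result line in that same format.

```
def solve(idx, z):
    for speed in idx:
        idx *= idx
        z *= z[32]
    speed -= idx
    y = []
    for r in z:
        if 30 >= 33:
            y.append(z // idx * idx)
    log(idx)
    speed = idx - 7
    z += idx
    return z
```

Transformed code:
def solve(idx, z):
    for speed in idx:
        idx = idx * idx
        z = z * z[32]
    speed = speed - idx
    y = [z // idx * idx for r in z if 30 >= 33]
    log(idx)
    speed = idx - 7
    z = z + idx
    return z

speed = speed - idx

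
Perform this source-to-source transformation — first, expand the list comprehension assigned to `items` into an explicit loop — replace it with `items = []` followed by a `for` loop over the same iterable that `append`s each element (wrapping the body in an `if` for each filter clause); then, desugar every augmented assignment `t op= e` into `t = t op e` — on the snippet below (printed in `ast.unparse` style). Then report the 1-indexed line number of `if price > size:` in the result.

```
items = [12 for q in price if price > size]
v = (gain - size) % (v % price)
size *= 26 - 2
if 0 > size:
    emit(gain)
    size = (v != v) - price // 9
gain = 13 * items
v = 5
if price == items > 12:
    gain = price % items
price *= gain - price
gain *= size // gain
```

3

Transformed code:
items = []
for q in price:
    if price > size:
        items.append(12)
v = (gain - size) % (v % price)
size = size * (26 - 2)
if 0 > size:
    emit(gain)
    size = (v != v) - price // 9
gain = 13 * items
v = 5
if price == items > 12:
    gain = price % items
price = price * (gain - price)
gain = gain * (size // gain)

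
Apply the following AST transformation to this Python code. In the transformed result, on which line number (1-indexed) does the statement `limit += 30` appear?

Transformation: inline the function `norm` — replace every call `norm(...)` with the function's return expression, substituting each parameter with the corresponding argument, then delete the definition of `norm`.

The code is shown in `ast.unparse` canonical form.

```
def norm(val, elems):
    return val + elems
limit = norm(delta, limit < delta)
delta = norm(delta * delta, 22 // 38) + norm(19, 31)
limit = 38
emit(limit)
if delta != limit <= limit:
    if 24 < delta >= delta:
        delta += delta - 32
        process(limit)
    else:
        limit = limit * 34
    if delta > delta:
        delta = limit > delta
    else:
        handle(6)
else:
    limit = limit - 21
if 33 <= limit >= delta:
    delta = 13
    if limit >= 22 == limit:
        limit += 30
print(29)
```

20

Transformed code:
limit = delta + (limit < delta)
delta = delta * delta + 22 // 38 + (19 + 31)
limit = 38
emit(limit)
if delta != limit <= limit:
    if 24 < delta >= delta:
        delta += delta - 32
        process(limit)
    else:
        limit = limit * 34
    if delta > delta:
        delta = limit > delta
    else:
        handle(6)
else:
    limit = limit - 21
if 33 <= limit >= delta:
    delta = 13
    if limit >= 22 == limit:
        limit += 30
print(29)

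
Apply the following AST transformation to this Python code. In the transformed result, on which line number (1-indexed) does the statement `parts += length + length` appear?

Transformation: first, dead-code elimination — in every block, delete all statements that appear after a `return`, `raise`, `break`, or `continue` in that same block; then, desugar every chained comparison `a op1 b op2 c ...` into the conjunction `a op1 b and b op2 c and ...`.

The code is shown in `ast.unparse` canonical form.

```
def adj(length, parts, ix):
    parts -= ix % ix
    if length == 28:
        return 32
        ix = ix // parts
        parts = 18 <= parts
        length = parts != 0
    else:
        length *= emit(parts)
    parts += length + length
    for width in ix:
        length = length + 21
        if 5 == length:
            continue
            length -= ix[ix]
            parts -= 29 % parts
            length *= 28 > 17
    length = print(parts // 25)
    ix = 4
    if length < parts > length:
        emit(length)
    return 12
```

Transformed code:
def adj(length, parts, ix):
    parts -= ix % ix
    if length == 28:
        return 32
    else:
        length *= emit(parts)
    parts += length + length
    for width in ix:
        length = length + 21
        if 5 == length:
            continue
    length = print(parts // 25)
    ix = 4
    if length < parts and parts > length:
        emit(length)
    return 12

7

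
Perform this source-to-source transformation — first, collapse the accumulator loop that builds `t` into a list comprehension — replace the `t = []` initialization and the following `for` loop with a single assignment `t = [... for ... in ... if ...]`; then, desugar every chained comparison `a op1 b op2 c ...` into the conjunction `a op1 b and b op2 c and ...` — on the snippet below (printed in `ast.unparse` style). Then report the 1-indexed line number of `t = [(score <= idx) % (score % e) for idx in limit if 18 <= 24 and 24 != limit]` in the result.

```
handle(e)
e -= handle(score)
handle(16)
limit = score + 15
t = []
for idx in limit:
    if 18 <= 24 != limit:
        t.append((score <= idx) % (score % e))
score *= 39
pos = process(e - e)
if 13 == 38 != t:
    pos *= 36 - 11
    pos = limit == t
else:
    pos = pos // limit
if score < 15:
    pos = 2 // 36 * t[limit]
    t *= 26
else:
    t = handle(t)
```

5

Transformed code:
handle(e)
e -= handle(score)
handle(16)
limit = score + 15
t = [(score <= idx) % (score % e) for idx in limit if 18 <= 24 and 24 != limit]
score *= 39
pos = process(e - e)
if 13 == 38 and 38 != t:
    pos *= 36 - 11
    pos = limit == t
else:
    pos = pos // limit
if score < 15:
    pos = 2 // 36 * t[limit]
    t *= 26
else:
    t = handle(t)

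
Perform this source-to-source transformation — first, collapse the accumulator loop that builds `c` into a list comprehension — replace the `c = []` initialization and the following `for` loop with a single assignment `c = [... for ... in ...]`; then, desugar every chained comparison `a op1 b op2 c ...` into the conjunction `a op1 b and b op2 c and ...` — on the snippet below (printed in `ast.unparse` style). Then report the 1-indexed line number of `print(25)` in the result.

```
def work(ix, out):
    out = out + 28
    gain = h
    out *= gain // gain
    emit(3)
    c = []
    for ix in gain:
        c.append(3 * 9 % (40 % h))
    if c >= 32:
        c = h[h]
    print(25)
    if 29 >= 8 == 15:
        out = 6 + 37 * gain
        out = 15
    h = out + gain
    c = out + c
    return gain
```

9

Transformed code:
def work(ix, out):
    out = out + 28
    gain = h
    out *= gain // gain
    emit(3)
    c = [3 * 9 % (40 % h) for ix in gain]
    if c >= 32:
        c = h[h]
    print(25)
    if 29 >= 8 and 8 == 15:
        out = 6 + 37 * gain
        out = 15
    h = out + gain
    c = out + c
    return gain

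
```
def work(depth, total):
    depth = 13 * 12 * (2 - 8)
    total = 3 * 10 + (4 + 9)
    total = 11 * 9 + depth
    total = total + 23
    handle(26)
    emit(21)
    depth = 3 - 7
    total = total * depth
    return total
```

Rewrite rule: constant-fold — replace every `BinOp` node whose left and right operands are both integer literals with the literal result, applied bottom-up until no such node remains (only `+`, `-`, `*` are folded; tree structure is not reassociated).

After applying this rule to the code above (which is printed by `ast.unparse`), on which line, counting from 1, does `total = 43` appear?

3

Transformed code:
def work(depth, total):
    depth = -936
    total = 43
    total = 99 + depth
    total = total + 23
    handle(26)
    emit(21)
    depth = -4
    total = total * depth
    return total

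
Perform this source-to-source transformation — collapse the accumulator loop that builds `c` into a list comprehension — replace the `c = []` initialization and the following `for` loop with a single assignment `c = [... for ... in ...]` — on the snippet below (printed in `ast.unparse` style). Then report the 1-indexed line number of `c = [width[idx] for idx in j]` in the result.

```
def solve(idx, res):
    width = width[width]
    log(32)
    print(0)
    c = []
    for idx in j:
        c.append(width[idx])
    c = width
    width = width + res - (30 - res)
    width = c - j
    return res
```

Transformed code:
def solve(idx, res):
    width = width[width]
    log(32)
    print(0)
    c = [width[idx] for idx in j]
    c = width
    width = width + res - (30 - res)
    width = c - j
    return res

5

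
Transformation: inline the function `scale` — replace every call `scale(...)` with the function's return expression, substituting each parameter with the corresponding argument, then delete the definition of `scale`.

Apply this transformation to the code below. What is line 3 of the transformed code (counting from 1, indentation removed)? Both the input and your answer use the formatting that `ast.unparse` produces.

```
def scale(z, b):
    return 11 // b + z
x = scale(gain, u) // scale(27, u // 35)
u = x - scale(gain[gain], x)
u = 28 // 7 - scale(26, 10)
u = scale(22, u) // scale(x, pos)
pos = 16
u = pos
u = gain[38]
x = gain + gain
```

Transformed code:
x = (11 // u + gain) // (11 // (u // 35) + 27)
u = x - (11 // x + gain[gain])
u = 28 // 7 - (11 // 10 + 26)
u = (11 // u + 22) // (11 // pos + x)
pos = 16
u = pos
u = gain[38]
x = gain + gain

u = 28 // 7 - (11 // 10 + 26)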